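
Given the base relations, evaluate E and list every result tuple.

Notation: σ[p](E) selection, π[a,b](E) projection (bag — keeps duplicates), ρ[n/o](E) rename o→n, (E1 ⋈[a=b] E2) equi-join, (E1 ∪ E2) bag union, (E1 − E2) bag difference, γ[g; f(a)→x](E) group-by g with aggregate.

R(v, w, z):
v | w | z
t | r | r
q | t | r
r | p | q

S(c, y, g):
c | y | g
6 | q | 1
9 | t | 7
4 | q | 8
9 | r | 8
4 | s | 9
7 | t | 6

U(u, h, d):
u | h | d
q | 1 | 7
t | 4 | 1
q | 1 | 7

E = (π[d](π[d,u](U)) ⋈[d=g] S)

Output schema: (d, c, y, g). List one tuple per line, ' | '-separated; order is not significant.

Per-node cardinality:
  U → 3
  π[d,u](U) → 3
  π[d](π[d,u](U)) → 3
  S → 6
  (π[d](π[d,u](U)) ⋈[d=g] S) → 3

== RESULT ==
d | c | y | g
1 | 6 | q | 1
7 | 9 | t | 7
7 | 9 | t | 7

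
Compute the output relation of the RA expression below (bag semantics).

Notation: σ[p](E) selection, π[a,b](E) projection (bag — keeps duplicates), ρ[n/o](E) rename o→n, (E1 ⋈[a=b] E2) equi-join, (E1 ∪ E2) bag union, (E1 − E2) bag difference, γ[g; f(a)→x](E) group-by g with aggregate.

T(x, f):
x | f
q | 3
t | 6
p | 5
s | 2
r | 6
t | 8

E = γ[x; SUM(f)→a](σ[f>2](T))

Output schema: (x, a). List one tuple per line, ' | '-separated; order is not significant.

Per-node cardinality:
  T → 6
  σ[f>2](T) → 5
  γ[x; SUM(f)→a](σ[f>2](T)) → 4

== RESULT ==
x | a
p | 5
q | 3
r | 6
t | 14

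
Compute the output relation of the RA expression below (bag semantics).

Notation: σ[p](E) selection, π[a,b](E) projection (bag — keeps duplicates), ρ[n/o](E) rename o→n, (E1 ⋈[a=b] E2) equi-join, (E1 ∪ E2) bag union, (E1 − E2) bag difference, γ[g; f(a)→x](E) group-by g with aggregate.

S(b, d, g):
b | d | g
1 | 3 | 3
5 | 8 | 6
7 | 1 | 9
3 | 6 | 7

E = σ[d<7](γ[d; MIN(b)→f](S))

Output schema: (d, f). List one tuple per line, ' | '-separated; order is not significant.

Subexpression sizes:
  S → 4
  γ[d; MIN(b)→f](S) → 4
  σ[d<7](γ[d; MIN(b)→f](S)) → 3

== RESULT ==
d | f
1 | 7
3 | 1
6 | 3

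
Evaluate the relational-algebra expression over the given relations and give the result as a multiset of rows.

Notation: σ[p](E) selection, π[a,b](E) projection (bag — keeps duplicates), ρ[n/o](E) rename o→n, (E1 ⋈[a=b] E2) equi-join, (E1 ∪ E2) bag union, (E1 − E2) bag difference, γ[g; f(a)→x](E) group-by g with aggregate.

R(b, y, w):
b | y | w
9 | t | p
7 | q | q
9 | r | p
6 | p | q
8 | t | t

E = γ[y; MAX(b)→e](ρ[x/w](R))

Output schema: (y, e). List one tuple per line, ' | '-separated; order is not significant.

Subexpression sizes:
  R → 5
  ρ[x/w](R) → 5
  γ[y; MAX(b)→e](ρ[x/w](R)) → 4

== RESULT ==
y | e
p | 6
q | 7
r | 9
t | 9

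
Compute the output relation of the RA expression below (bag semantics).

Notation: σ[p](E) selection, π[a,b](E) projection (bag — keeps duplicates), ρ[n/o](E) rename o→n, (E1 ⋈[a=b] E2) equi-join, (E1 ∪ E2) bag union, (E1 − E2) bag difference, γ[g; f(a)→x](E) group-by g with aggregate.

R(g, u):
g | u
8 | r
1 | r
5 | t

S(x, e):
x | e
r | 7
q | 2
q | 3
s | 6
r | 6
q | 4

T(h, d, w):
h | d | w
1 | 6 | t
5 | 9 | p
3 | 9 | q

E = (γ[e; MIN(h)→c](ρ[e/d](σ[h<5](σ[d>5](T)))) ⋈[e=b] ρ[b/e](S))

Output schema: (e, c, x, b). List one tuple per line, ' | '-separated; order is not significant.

Row counts bottom-up:
  T → 3
  σ[d>5](T) → 3
  σ[h<5](σ[d>5](T)) → 2
  ρ[e/d](σ[h<5](σ[d>5](T))) → 2
  γ[e; MIN(h)→c](ρ[e/d](σ[h<5](σ[d>5](T)))) → 2
  S → 6
  ρ[b/e](S) → 6
  (γ[e; MIN(h)→c](ρ[e/d](σ[h<5](σ[d>5](T)))) ⋈[e=b] ρ[b/e](S)) → 2

== RESULT ==
e | c | x | b
6 | 1 | r | 6
6 | 1 | s | 6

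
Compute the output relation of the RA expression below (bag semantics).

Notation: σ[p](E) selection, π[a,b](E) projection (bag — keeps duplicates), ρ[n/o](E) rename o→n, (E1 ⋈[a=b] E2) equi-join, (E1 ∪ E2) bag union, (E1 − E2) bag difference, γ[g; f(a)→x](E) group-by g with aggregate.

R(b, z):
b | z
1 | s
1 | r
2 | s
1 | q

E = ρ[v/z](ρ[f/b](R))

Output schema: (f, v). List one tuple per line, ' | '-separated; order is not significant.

Stepwise |·|:
  R → 4
  ρ[f/b](R) → 4
  ρ[v/z](ρ[f/b](R)) → 4

== RESULT ==
f | v
1 | q
1 | r
1 | s
2 | s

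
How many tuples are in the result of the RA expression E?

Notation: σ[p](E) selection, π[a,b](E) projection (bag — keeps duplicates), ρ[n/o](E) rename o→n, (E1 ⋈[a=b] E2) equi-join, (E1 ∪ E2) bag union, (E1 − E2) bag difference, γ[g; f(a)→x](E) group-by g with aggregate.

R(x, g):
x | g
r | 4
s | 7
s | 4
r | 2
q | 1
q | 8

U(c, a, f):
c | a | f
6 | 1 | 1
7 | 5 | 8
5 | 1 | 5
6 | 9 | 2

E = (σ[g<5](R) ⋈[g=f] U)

Per-node cardinality:
  R → 6
  σ[g<5](R) → 4
  U → 4
  (σ[g<5](R) ⋈[g=f] U) → 2

|E| = 2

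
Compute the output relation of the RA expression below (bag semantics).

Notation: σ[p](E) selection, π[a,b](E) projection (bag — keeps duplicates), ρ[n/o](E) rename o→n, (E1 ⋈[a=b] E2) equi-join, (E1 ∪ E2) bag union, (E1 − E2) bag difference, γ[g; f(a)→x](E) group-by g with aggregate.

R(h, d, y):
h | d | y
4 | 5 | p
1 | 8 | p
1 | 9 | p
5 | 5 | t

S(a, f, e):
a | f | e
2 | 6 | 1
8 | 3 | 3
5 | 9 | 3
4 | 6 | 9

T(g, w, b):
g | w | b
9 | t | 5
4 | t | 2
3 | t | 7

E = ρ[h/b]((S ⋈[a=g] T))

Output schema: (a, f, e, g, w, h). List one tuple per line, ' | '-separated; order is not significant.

Subexpression sizes:
  S → 4
  T → 3
  (S ⋈[a=g] T) → 1
  ρ[h/b]((S ⋈[a=g] T)) → 1

== RESULT ==
a | f | e | g | w | h
4 | 6 | 9 | 4 | t | 2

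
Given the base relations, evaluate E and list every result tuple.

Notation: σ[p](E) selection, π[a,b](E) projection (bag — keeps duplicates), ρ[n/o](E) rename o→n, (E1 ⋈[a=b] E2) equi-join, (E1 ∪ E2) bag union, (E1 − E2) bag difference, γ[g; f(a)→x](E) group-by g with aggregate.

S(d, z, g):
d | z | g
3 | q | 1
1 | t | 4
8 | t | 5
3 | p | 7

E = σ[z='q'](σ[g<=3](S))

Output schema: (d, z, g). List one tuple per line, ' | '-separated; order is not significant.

Subexpression sizes:
  S → 4
  σ[g<=3](S) → 1
  σ[z='q'](σ[g<=3](S)) → 1

== RESULT ==
d | z | g
3 | q | 1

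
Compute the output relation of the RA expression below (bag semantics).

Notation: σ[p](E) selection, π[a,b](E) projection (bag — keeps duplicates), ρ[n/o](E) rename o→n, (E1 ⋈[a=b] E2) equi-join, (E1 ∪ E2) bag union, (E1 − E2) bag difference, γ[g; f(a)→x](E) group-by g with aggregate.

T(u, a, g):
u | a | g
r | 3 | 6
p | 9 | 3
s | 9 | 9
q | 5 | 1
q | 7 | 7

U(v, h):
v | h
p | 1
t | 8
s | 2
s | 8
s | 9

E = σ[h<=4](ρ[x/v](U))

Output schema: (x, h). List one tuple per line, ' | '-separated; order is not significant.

Stepwise |·|:
  U → 5
  ρ[x/v](U) → 5
  σ[h<=4](ρ[x/v](U)) → 2

== RESULT ==
x | h
p | 1
s | 2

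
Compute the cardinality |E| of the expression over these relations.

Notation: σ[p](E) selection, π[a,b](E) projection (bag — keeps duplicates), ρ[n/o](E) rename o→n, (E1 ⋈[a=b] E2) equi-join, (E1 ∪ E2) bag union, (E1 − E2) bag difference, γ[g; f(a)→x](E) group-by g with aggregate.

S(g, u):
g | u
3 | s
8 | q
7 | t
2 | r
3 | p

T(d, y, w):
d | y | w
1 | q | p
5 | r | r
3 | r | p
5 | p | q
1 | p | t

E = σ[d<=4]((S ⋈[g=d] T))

Row counts bottom-up:
  S → 5
  T → 5
  (S ⋈[g=d] T) → 2
  σ[d<=4]((S ⋈[g=d] T)) → 2

|E| = 2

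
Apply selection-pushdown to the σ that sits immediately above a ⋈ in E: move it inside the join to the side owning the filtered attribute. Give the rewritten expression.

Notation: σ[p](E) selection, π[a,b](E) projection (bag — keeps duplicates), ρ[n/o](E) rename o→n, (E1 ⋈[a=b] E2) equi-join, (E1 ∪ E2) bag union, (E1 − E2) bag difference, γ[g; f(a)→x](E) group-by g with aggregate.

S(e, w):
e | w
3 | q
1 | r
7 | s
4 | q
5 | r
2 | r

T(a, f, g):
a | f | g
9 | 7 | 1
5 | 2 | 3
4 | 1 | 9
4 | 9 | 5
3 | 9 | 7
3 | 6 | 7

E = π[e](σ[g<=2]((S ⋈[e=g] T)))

σ filters on g, owned by the right side.
E' = π[e]((S ⋈[e=g] σ[g<=2](T)))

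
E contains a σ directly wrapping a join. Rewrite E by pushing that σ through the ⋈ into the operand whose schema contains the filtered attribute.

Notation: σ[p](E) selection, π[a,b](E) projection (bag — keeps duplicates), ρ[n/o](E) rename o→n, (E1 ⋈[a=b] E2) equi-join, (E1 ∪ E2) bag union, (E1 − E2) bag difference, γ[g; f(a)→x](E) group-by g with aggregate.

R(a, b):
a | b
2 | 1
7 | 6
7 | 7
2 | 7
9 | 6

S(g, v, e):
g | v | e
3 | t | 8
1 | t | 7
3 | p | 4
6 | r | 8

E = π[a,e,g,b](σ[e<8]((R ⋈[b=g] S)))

σ filters on e, owned by the right side.
E' = π[a,e,g,b]((R ⋈[b=g] σ[e<8](S)))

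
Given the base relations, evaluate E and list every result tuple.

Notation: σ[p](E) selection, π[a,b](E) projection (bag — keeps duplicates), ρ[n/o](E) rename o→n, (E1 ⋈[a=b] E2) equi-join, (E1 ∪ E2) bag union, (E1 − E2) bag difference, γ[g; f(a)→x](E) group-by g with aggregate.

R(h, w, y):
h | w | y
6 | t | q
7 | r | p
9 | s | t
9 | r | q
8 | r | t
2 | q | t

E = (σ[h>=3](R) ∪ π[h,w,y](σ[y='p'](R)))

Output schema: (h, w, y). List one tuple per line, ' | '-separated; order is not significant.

Stepwise |·|:
  R → 6
  σ[h>=3](R) → 5
  R → 6
  σ[y='p'](R) → 1
  π[h,w,y](σ[y='p'](R)) → 1
  (σ[h>=3](R) ∪ π[h,w,y](σ[y='p'](R))) → 6

== RESULT ==
h | w | y
6 | t | q
7 | r | p
7 | r | p
8 | r | t
9 | r | q
9 | s | t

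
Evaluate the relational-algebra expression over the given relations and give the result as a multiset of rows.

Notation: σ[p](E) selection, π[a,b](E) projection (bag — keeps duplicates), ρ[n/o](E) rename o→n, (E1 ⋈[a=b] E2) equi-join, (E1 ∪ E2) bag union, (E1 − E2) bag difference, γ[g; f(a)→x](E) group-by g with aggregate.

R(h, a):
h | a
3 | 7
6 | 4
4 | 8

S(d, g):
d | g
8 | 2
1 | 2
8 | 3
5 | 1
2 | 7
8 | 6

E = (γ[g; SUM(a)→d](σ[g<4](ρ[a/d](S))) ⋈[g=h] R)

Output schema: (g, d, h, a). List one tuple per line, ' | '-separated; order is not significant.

Row counts bottom-up:
  S → 6
  ρ[a/d](S) → 6
  σ[g<4](ρ[a/d](S)) → 4
  γ[g; SUM(a)→d](σ[g<4](ρ[a/d](S))) → 3
  R → 3
  (γ[g; SUM(a)→d](σ[g<4](ρ[a/d](S))) ⋈[g=h] R) → 1

== RESULT ==
g | d | h | a
3 | 8 | 3 | 7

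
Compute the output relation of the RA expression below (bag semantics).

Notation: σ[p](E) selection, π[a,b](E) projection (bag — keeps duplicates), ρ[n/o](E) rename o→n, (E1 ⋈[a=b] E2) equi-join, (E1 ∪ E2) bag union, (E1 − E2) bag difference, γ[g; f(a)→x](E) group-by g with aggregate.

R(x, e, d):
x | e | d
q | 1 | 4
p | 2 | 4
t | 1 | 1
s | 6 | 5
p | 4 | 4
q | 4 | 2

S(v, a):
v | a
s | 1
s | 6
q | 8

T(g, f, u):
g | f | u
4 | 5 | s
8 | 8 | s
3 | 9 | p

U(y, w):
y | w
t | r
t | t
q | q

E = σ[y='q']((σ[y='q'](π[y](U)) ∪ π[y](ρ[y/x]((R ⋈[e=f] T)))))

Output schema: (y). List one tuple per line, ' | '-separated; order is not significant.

Row counts bottom-up:
  U → 3
  π[y](U) → 3
  σ[y='q'](π[y](U)) → 1
  R → 6
  T → 3
  (R ⋈[e=f] T) → 0
  ρ[y/x]((R ⋈[e=f] T)) → 0
  π[y](ρ[y/x]((R ⋈[e=f] T))) → 0
  (σ[y='q'](π[y](U)) ∪ π[y](ρ[y/x]((R ⋈[e=f] T)))) → 1
  σ[y='q']((σ[y='q'](π[y](U)) ∪ π[y](ρ[y/x]((R ⋈[e=f] T))))) → 1

== RESULT ==
y
q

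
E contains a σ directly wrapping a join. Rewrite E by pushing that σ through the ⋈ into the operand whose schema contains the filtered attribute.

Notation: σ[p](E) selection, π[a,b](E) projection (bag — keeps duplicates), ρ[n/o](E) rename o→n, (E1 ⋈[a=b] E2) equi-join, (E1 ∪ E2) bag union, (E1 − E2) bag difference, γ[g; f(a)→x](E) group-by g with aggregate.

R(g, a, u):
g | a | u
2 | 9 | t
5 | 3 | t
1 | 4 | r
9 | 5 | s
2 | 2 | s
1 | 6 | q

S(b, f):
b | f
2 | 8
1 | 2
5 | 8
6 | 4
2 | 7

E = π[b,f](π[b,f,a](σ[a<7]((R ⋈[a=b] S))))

σ filters on a, owned by the left side.
E' = π[b,f](π[b,f,a]((σ[a<7](R) ⋈[a=b] S)))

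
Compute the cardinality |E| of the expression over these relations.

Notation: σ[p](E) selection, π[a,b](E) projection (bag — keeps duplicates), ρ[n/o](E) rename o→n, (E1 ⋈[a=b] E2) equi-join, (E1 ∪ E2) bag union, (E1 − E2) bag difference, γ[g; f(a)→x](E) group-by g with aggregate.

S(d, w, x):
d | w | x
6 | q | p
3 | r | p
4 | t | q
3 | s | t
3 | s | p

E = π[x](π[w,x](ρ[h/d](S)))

Per-node cardinality:
  S → 5
  ρ[h/d](S) → 5
  π[w,x](ρ[h/d](S)) → 5
  π[x](π[w,x](ρ[h/d](S))) → 5

|E| = 5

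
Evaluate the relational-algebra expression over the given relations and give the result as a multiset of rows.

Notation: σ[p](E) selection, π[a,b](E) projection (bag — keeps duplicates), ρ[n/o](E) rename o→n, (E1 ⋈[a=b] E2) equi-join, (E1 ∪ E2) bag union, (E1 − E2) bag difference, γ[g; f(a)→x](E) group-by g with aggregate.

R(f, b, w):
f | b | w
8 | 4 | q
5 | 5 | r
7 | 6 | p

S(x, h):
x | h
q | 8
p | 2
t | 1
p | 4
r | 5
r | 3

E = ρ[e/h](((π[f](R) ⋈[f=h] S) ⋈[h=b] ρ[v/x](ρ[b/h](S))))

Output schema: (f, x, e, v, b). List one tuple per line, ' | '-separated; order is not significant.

Per-node cardinality:
  R → 3
  π[f](R) → 3
  S → 6
  (π[f](R) ⋈[f=h] S) → 2
  S → 6
  ρ[b/h](S) → 6
  ρ[v/x](ρ[b/h](S)) → 6
  ((π[f](R) ⋈[f=h] S) ⋈[h=b] ρ[v/x](ρ[b/h](S))) → 2
  ρ[e/h](((π[f](R) ⋈[f=h] S) ⋈[h=b] ρ[v/x](ρ[b/h](S)))) → 2

== RESULT ==
f | x | e | v | b
5 | r | 5 | r | 5
8 | q | 8 | q | 8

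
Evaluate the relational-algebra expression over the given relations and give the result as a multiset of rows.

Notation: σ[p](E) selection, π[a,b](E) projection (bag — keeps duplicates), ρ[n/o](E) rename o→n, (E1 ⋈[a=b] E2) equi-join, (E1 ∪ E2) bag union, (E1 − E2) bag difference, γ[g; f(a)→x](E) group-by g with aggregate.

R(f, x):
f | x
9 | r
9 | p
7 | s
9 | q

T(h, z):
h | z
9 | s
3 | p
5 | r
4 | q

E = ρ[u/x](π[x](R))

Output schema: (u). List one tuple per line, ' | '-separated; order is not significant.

Per-node cardinality:
  R → 4
  π[x](R) → 4
  ρ[u/x](π[x](R)) → 4

== RESULT ==
u
p
q
r
s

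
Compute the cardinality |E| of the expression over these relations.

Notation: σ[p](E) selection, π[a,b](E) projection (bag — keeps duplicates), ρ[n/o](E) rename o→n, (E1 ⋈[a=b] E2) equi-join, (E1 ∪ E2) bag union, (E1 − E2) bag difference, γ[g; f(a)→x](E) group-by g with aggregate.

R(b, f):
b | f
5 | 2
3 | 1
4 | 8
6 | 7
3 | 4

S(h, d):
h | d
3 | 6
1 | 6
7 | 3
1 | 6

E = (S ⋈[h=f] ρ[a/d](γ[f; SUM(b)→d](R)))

Stepwise |·|:
  S → 4
  R → 5
  γ[f; SUM(b)→d](R) → 5
  ρ[a/d](γ[f; SUM(b)→d](R)) → 5
  (S ⋈[h=f] ρ[a/d](γ[f; SUM(b)→d](R))) → 3

|E| = 3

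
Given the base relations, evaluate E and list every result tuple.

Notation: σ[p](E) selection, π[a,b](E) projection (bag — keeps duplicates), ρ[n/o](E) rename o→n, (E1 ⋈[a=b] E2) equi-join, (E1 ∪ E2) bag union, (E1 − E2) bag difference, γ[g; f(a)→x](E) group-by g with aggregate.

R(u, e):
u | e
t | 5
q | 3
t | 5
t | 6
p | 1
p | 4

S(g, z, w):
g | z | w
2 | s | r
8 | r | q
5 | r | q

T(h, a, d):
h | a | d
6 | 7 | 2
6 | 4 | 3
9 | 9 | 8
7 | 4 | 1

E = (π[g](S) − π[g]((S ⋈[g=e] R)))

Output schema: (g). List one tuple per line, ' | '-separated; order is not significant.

Row counts bottom-up:
  S → 3
  π[g](S) → 3
  S → 3
  R → 6
  (S ⋈[g=e] R) → 2
  π[g]((S ⋈[g=e] R)) → 2
  (π[g](S) − π[g]((S ⋈[g=e] R))) → 2

== RESULT ==
g
2
8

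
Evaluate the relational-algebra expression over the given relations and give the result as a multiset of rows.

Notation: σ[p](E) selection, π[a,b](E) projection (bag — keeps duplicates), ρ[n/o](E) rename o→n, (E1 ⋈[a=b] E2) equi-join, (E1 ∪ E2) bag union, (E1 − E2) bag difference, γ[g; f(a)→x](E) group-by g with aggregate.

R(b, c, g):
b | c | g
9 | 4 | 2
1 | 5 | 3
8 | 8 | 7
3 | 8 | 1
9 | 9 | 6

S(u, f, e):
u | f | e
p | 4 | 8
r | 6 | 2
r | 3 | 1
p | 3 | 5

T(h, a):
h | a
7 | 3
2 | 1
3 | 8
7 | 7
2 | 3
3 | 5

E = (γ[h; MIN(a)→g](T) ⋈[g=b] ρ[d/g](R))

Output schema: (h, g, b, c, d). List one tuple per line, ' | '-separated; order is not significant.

Per-node cardinality:
  T → 6
  γ[h; MIN(a)→g](T) → 3
  R → 5
  ρ[d/g](R) → 5
  (γ[h; MIN(a)→g](T) ⋈[g=b] ρ[d/g](R)) → 2

== RESULT ==
h | g | b | c | d
2 | 1 | 1 | 5 | 3
7 | 3 | 3 | 8 | 1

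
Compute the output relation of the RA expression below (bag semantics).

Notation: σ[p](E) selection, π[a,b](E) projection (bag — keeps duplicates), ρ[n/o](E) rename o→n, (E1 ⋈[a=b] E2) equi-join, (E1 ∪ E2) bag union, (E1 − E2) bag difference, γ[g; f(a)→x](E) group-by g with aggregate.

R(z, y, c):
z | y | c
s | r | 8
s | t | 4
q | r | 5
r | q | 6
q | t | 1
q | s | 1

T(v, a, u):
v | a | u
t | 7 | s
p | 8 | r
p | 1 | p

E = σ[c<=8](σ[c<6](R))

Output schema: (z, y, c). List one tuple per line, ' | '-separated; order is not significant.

Per-node cardinality:
  R → 6
  σ[c<6](R) → 4
  σ[c<=8](σ[c<6](R)) → 4

== RESULT ==
z | y | c
q | r | 5
q | s | 1
q | t | 1
s | t | 4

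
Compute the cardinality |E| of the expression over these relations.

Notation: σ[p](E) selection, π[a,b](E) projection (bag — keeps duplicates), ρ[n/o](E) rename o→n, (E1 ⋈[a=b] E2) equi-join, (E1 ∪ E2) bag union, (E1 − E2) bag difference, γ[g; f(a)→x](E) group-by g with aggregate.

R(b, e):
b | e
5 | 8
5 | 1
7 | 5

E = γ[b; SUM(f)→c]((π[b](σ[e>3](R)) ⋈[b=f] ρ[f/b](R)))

Stepwise |·|:
  R → 3
  σ[e>3](R) → 2
  π[b](σ[e>3](R)) → 2
  R → 3
  ρ[f/b](R) → 3
  (π[b](σ[e>3](R)) ⋈[b=f] ρ[f/b](R)) → 3
  γ[b; SUM(f)→c]((π[b](σ[e>3](R)) ⋈[b=f] ρ[f/b](R))) → 2

|E| = 2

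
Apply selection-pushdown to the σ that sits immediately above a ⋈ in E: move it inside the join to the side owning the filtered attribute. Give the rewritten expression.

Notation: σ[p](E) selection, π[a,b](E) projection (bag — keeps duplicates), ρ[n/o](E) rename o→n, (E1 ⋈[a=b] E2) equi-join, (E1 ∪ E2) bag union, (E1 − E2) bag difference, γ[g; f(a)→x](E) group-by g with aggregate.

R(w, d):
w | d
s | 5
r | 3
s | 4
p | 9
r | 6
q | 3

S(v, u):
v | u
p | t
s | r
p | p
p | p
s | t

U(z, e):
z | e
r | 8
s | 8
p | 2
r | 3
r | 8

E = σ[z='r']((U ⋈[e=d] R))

σ filters on z, owned by the left side.
E' = (σ[z='r'](U) ⋈[e=d] R)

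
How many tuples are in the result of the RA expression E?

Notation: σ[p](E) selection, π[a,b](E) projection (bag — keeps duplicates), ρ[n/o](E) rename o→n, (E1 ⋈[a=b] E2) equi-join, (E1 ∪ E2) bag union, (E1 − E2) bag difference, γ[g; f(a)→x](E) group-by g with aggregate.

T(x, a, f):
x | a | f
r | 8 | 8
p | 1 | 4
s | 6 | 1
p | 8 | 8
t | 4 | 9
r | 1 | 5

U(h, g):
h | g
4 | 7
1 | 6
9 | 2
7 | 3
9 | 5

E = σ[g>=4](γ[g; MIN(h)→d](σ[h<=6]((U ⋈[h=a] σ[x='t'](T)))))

Subexpression sizes:
  U → 5
  T → 6
  σ[x='t'](T) → 1
  (U ⋈[h=a] σ[x='t'](T)) → 1
  σ[h<=6]((U ⋈[h=a] σ[x='t'](T))) → 1
  γ[g; MIN(h)→d](σ[h<=6]((U ⋈[h=a] σ[x='t'](T)))) → 1
  σ[g>=4](γ[g; MIN(h)→d](σ[h<=6]((U ⋈[h=a] σ[x='t'](T))))) → 1

|E| = 1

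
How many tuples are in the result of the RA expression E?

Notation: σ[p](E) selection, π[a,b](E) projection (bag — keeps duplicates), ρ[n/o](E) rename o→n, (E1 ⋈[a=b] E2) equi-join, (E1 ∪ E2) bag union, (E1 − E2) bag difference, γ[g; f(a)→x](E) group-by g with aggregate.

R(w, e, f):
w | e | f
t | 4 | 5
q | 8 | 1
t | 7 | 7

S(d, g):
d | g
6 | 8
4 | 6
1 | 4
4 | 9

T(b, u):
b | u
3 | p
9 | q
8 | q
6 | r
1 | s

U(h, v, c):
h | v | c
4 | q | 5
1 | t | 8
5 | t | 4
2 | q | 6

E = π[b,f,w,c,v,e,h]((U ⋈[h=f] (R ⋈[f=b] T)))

Per-node cardinality:
  U → 4
  R → 3
  T → 5
  (R ⋈[f=b] T) → 1
  (U ⋈[h=f] (R ⋈[f=b] T)) → 1
  π[b,f,w,c,v,e,h]((U ⋈[h=f] (R ⋈[f=b] T))) → 1

|E| = 1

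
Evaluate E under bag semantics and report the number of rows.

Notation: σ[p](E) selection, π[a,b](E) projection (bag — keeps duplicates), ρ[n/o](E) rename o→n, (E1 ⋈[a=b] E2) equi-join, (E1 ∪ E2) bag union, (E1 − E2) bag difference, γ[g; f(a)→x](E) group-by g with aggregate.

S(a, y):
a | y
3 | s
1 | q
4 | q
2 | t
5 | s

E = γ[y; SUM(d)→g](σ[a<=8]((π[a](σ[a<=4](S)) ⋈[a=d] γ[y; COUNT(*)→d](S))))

Row counts bottom-up:
  S → 5
  σ[a<=4](S) → 4
  π[a](σ[a<=4](S)) → 4
  S → 5
  γ[y; COUNT(*)→d](S) → 3
  (π[a](σ[a<=4](S)) ⋈[a=d] γ[y; COUNT(*)→d](S)) → 3
  σ[a<=8]((π[a](σ[a<=4](S)) ⋈[a=d] γ[y; COUNT(*)→d](S))) → 3
  γ[y; SUM(d)→g](σ[a<=8]((π[a](σ[a<=4](S)) ⋈[a=d] γ[y; COUNT(*)→d](S)))) → 3

|E| = 3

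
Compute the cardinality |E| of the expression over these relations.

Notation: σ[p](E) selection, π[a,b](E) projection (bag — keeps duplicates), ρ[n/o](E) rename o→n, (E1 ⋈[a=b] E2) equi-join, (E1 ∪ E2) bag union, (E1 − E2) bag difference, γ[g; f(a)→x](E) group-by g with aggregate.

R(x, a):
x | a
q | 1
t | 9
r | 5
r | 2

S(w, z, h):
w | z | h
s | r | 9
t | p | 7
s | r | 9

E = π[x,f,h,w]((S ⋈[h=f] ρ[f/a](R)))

Per-node cardinality:
  S → 3
  R → 4
  ρ[f/a](R) → 4
  (S ⋈[h=f] ρ[f/a](R)) → 2
  π[x,f,h,w]((S ⋈[h=f] ρ[f/a](R))) → 2

|E| = 2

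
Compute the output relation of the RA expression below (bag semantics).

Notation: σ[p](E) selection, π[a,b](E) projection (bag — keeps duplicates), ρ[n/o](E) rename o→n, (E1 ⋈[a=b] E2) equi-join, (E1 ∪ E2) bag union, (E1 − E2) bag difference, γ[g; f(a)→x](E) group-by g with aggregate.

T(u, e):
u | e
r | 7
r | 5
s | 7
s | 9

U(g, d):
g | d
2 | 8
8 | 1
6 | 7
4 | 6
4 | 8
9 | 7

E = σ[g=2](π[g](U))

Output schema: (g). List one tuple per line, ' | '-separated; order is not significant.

Stepwise |·|:
  U → 6
  π[g](U) → 6
  σ[g=2](π[g](U)) → 1

== RESULT ==
g
2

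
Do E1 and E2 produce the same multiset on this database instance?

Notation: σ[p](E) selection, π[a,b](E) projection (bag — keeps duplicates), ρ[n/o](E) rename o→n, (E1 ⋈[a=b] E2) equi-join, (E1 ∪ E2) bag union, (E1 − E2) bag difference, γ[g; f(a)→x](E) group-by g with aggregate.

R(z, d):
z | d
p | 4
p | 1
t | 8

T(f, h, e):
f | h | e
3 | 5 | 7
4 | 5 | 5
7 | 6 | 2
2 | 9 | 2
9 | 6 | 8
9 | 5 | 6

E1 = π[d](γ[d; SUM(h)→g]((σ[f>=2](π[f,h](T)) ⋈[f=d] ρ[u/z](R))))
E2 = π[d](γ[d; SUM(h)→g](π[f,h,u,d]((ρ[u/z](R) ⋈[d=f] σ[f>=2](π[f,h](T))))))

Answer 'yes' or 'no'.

E1 stepwise |·|:
  T → 6
  π[f,h](T) → 6
  σ[f>=2](π[f,h](T)) → 6
  R → 3
  ρ[u/z](R) → 3
  (σ[f>=2](π[f,h](T)) ⋈[f=d] ρ[u/z](R)) → 1
  γ[d; SUM(h)→g]((σ[f>=2](π[f,h](T)) ⋈[f=d] ρ[u/z](R))) → 1
  π[d](γ[d; SUM(h)→g]((σ[f>=2](π[f,h](T)) ⋈[f=d] ρ[u/z](R)))) → 1
E2 stepwise |·|:
  R → 3
  ρ[u/z](R) → 3
  T → 6
  π[f,h](T) → 6
  σ[f>=2](π[f,h](T)) → 6
  (ρ[u/z](R) ⋈[d=f] σ[f>=2](π[f,h](T))) → 1
  π[f,h,u,d]((ρ[u/z](R) ⋈[d=f] σ[f>=2](π[f,h](T)))) → 1
  γ[d; SUM(h)→g](π[f,h,u,d]((ρ[u/z](R) ⋈[d=f] σ[f>=2](π[f,h](T))))) → 1
  π[d](γ[d; SUM(h)→g](π[f,h,u,d]((ρ[u/z](R) ⋈[d=f] σ[f>=2](π[f,h](T)))))) → 1

E1 and E2 produce the same multiset:
d
4

yes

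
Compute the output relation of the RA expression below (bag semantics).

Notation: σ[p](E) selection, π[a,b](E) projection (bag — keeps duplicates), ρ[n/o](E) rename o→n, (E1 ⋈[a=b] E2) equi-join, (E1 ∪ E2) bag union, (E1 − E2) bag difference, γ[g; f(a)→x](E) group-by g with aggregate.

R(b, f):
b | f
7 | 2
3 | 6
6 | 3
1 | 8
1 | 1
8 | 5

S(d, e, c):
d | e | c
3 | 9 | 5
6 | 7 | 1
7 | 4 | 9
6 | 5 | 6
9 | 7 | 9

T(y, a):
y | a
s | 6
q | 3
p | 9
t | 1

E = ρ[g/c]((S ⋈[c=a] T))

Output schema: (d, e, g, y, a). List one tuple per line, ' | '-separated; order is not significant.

Subexpression sizes:
  S → 5
  T → 4
  (S ⋈[c=a] T) → 4
  ρ[g/c]((S ⋈[c=a] T)) → 4

== RESULT ==
d | e | g | y | a
6 | 5 | 6 | s | 6
6 | 7 | 1 | t | 1
7 | 4 | 9 | p | 9
9 | 7 | 9 | p | 9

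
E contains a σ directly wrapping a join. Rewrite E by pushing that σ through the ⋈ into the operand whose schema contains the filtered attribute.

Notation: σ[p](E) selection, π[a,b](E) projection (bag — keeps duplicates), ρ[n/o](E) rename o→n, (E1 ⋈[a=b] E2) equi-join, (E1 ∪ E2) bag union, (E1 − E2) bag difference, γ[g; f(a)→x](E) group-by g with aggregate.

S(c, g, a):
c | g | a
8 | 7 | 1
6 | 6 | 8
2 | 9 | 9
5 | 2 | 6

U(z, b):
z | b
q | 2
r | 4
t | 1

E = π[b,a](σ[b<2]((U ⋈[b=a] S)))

σ filters on b, owned by the left side.
E' = π[b,a]((σ[b<2](U) ⋈[b=a] S))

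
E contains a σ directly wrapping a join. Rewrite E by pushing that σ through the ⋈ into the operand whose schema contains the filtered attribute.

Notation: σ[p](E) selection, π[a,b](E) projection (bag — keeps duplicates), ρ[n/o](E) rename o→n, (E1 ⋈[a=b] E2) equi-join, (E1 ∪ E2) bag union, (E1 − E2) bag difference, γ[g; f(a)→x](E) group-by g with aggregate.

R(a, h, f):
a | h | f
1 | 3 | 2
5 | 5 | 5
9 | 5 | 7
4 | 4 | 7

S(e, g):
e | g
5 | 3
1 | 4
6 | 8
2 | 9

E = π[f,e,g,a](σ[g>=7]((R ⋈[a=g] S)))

σ filters on g, owned by the right side.
E' = π[f,e,g,a]((R ⋈[a=g] σ[g>=7](S)))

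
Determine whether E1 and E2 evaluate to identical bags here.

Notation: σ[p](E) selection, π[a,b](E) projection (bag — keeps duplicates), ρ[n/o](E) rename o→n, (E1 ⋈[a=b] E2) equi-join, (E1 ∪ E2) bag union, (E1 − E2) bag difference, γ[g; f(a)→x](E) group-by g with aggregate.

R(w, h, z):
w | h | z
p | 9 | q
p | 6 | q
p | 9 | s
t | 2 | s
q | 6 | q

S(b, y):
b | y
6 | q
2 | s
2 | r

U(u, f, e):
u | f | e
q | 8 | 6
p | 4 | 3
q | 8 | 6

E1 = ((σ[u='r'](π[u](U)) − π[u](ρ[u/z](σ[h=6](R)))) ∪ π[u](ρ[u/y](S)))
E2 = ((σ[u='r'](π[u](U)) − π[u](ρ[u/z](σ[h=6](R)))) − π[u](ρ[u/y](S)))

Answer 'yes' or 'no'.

E1 subexpression sizes:
  U → 3
  π[u](U) → 3
  σ[u='r'](π[u](U)) → 0
  R → 5
  σ[h=6](R) → 2
  ρ[u/z](σ[h=6](R)) → 2
  π[u](ρ[u/z](σ[h=6](R))) → 2
  (σ[u='r'](π[u](U)) − π[u](ρ[u/z](σ[h=6](R)))) → 0
  S → 3
  ρ[u/y](S) → 3
  π[u](ρ[u/y](S)) → 3
  ((σ[u='r'](π[u](U)) − π[u](ρ[u/z](σ[h=6](R)))) ∪ π[u](ρ[u/y](S))) → 3
E2 subexpression sizes:
  U → 3
  π[u](U) → 3
  σ[u='r'](π[u](U)) → 0
  R → 5
  σ[h=6](R) → 2
  ρ[u/z](σ[h=6](R)) → 2
  π[u](ρ[u/z](σ[h=6](R))) → 2
  (σ[u='r'](π[u](U)) − π[u](ρ[u/z](σ[h=6](R)))) → 0
  S → 3
  ρ[u/y](S) → 3
  π[u](ρ[u/y](S)) → 3
  ((σ[u='r'](π[u](U)) − π[u](ρ[u/z](σ[h=6](R)))) − π[u](ρ[u/y](S))) → 0

E1 result:
u
q
r
s
E2 result:
u
(0 rows)
Witness: ('q',) appears 1× in E1 but 0× in E2.

no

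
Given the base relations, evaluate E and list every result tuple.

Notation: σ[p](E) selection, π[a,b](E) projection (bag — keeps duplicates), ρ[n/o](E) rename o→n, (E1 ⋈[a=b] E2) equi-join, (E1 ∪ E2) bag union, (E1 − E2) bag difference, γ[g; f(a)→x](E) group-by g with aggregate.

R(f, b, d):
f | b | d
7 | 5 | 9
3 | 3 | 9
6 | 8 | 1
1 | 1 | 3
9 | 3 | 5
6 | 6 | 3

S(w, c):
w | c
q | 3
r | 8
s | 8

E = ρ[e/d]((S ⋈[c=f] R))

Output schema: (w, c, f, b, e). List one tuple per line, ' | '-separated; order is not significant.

Stepwise |·|:
  S → 3
  R → 6
  (S ⋈[c=f] R) → 1
  ρ[e/d]((S ⋈[c=f] R)) → 1

== RESULT ==
w | c | f | b | e
q | 3 | 3 | 3 | 9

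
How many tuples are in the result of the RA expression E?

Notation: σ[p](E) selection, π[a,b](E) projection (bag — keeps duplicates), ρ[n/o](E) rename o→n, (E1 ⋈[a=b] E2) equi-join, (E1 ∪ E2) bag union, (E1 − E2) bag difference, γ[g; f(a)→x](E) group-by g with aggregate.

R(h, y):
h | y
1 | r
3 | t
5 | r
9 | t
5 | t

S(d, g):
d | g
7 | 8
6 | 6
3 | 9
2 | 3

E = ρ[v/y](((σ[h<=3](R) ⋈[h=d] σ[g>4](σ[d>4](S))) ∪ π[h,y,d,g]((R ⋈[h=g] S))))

Subexpression sizes:
  R → 5
  σ[h<=3](R) → 2
  S → 4
  σ[d>4](S) → 2
  σ[g>4](σ[d>4](S)) → 2
  (σ[h<=3](R) ⋈[h=d] σ[g>4](σ[d>4](S))) → 0
  R → 5
  S → 4
  (R ⋈[h=g] S) → 2
  π[h,y,d,g]((R ⋈[h=g] S)) → 2
  ((σ[h<=3](R) ⋈[h=d] σ[g>4](σ[d>4](S))) ∪ π[h,y,d,g]((R ⋈[h=g] S))) → 2
  ρ[v/y](((σ[h<=3](R) ⋈[h=d] σ[g>4](σ[d>4](S))) ∪ π[h,y,d,g]((R ⋈[h=g] S)))) → 2

|E| = 2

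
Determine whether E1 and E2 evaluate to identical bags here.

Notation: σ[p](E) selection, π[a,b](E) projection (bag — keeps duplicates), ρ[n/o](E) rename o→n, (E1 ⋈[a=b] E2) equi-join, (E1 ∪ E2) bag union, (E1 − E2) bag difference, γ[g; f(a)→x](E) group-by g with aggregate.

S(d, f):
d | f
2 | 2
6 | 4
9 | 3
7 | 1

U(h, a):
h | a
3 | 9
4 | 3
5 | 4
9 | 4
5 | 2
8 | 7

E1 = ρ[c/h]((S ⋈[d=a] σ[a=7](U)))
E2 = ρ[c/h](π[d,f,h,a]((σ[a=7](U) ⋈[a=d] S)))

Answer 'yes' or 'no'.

E1 stepwise |·|:
  S → 4
  U → 6
  σ[a=7](U) → 1
  (S ⋈[d=a] σ[a=7](U)) → 1
  ρ[c/h]((S ⋈[d=a] σ[a=7](U))) → 1
E2 stepwise |·|:
  U → 6
  σ[a=7](U) → 1
  S → 4
  (σ[a=7](U) ⋈[a=d] S) → 1
  π[d,f,h,a]((σ[a=7](U) ⋈[a=d] S)) → 1
  ρ[c/h](π[d,f,h,a]((σ[a=7](U) ⋈[a=d] S))) → 1

E1 and E2 produce the same multiset:
d | f | c | a
7 | 1 | 8 | 7

yes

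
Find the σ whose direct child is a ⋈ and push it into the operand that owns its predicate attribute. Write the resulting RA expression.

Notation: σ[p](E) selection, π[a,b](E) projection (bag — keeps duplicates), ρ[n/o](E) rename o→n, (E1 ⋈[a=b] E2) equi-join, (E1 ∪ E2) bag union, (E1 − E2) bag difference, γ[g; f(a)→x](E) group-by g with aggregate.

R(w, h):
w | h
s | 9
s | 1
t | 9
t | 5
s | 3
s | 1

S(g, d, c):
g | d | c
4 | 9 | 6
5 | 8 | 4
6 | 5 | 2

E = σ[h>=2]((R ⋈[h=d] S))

σ filters on h, owned by the left side.
E' = (σ[h>=2](R) ⋈[h=d] S)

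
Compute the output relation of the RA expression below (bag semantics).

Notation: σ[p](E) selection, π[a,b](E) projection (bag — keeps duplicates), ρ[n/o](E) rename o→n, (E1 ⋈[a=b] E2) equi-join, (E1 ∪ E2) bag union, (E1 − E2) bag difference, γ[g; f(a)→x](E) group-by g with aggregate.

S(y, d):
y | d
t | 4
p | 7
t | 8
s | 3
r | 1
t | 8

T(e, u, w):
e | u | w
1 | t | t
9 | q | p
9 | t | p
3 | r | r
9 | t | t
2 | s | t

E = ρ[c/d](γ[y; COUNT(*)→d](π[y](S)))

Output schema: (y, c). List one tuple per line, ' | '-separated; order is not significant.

Per-node cardinality:
  S → 6
  π[y](S) → 6
  γ[y; COUNT(*)→d](π[y](S)) → 4
  ρ[c/d](γ[y; COUNT(*)→d](π[y](S))) → 4

== RESULT ==
y | c
p | 1
r | 1
s | 1
t | 3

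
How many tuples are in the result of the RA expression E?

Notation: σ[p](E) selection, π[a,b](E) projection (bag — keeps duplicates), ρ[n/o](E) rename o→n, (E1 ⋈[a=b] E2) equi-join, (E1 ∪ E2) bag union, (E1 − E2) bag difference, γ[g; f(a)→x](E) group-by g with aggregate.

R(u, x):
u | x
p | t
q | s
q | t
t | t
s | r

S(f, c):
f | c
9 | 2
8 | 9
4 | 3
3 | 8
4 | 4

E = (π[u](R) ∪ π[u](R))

Subexpression sizes:
  R → 5
  π[u](R) → 5
  R → 5
  π[u](R) → 5
  (π[u](R) ∪ π[u](R)) → 10

|E| = 10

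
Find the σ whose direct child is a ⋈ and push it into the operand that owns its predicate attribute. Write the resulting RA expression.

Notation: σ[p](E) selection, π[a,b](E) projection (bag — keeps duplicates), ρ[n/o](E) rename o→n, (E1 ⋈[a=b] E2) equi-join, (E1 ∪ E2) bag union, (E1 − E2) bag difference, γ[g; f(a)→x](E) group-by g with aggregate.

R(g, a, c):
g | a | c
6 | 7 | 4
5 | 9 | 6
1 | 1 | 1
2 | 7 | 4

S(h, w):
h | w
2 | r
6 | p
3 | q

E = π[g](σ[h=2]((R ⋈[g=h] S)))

σ filters on h, owned by the right side.
E' = π[g]((R ⋈[g=h] σ[h=2](S)))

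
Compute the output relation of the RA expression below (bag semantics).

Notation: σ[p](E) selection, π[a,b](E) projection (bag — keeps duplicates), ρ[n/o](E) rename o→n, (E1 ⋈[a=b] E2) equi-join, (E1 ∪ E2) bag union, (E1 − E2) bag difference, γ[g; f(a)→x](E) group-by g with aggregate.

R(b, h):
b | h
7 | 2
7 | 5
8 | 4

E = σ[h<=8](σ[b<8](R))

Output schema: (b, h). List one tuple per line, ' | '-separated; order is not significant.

Stepwise |·|:
  R → 3
  σ[b<8](R) → 2
  σ[h<=8](σ[b<8](R)) → 2

== RESULT ==
b | h
7 | 2
7 | 5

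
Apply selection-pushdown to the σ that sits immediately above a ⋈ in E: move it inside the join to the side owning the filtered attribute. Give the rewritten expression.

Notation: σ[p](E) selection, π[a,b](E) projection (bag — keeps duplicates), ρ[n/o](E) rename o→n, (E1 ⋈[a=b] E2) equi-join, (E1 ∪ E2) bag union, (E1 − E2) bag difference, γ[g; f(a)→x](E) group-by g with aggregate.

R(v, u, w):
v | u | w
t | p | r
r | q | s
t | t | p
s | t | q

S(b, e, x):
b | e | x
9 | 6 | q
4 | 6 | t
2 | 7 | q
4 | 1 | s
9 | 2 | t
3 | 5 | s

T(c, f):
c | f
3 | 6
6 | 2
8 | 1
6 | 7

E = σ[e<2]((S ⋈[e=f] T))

σ filters on e, owned by the left side.
E' = (σ[e<2](S) ⋈[e=f] T)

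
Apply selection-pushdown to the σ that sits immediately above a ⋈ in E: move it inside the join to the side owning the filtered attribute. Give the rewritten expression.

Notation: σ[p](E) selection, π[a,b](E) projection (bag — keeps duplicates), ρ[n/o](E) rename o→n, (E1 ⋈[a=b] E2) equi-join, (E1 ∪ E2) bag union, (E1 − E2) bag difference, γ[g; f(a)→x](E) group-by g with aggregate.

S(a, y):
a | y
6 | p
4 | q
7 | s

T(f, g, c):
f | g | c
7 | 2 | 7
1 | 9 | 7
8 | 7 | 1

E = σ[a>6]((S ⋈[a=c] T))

σ filters on a, owned by the left side.
E' = (σ[a>6](S) ⋈[a=c] T)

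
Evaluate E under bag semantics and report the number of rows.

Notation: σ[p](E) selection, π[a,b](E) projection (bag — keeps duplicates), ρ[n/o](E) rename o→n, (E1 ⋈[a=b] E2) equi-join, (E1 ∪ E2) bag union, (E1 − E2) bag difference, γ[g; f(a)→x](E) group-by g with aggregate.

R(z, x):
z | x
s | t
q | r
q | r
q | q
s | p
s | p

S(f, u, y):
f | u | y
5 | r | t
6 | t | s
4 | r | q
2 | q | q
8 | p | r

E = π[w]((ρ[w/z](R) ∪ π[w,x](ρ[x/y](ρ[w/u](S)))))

Per-node cardinality:
  R → 6
  ρ[w/z](R) → 6
  S → 5
  ρ[w/u](S) → 5
  ρ[x/y](ρ[w/u](S)) → 5
  π[w,x](ρ[x/y](ρ[w/u](S))) → 5
  (ρ[w/z](R) ∪ π[w,x](ρ[x/y](ρ[w/u](S)))) → 11
  π[w]((ρ[w/z](R) ∪ π[w,x](ρ[x/y](ρ[w/u](S))))) → 11

|E| = 11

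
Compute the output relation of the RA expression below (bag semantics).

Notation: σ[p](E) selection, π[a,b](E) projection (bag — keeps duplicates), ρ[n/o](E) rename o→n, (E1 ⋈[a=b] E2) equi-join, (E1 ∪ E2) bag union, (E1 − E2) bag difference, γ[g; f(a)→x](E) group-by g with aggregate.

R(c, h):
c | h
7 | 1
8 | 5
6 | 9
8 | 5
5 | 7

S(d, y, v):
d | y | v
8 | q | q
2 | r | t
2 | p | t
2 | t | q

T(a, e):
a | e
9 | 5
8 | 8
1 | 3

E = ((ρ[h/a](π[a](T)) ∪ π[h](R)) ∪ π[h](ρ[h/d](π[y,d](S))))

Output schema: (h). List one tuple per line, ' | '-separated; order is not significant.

Subexpression sizes:
  T → 3
  π[a](T) → 3
  ρ[h/a](π[a](T)) → 3
  R → 5
  π[h](R) → 5
  (ρ[h/a](π[a](T)) ∪ π[h](R)) → 8
  S → 4
  π[y,d](S) → 4
  ρ[h/d](π[y,d](S)) → 4
  π[h](ρ[h/d](π[y,d](S))) → 4
  ((ρ[h/a](π[a](T)) ∪ π[h](R)) ∪ π[h](ρ[h/d](π[y,d](S)))) → 12

== RESULT ==
h
1
1
2
2
2
5
5
7
8
8
9
9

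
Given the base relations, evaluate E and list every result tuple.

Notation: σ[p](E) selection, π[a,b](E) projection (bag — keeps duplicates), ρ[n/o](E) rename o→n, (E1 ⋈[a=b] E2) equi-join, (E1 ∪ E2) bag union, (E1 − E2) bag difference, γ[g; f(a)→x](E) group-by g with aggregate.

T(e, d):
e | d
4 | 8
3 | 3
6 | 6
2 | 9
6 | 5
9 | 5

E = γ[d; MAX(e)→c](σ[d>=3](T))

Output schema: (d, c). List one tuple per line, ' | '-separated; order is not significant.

Row counts bottom-up:
  T → 6
  σ[d>=3](T) → 6
  γ[d; MAX(e)→c](σ[d>=3](T)) → 5

== RESULT ==
d | c
3 | 3
5 | 9
6 | 6
8 | 4
9 | 2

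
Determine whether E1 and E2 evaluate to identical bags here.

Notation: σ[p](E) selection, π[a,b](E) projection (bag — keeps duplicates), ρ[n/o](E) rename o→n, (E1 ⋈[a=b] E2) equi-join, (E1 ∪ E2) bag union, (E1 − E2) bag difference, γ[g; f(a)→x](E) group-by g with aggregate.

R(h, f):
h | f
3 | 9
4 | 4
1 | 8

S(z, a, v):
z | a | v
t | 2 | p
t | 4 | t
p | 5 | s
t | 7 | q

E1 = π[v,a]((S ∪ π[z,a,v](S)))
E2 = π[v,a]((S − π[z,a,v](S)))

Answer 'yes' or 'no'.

E1 subexpression sizes:
  S → 4
  S → 4
  π[z,a,v](S) → 4
  (S ∪ π[z,a,v](S)) → 8
  π[v,a]((S ∪ π[z,a,v](S))) → 8
E2 subexpression sizes:
  S → 4
  S → 4
  π[z,a,v](S) → 4
  (S − π[z,a,v](S)) → 0
  π[v,a]((S − π[z,a,v](S))) → 0

E1 result:
v | a
p | 2
p | 2
q | 7
q | 7
s | 5
s | 5
t | 4
t | 4
E2 result:
v | a
(0 rows)
Witness: ('s', 5) appears 2× in E1 but 0× in E2.

no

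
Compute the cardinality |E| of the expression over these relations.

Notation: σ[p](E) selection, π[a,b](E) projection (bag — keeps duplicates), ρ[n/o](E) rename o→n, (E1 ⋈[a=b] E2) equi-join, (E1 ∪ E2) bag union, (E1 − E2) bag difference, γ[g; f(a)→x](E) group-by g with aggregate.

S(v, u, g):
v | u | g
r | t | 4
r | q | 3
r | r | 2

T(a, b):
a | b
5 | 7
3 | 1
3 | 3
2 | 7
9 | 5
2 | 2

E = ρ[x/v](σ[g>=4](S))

Stepwise |·|:
  S → 3
  σ[g>=4](S) → 1
  ρ[x/v](σ[g>=4](S)) → 1

|E| = 1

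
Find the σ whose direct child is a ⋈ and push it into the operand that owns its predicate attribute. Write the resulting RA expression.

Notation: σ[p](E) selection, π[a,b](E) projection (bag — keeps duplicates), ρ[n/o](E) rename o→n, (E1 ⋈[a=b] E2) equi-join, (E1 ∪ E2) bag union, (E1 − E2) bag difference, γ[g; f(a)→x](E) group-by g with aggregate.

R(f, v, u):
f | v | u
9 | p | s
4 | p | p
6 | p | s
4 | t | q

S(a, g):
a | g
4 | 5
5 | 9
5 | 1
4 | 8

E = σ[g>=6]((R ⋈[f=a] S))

σ filters on g, owned by the right side.
E' = (R ⋈[f=a] σ[g>=6](S))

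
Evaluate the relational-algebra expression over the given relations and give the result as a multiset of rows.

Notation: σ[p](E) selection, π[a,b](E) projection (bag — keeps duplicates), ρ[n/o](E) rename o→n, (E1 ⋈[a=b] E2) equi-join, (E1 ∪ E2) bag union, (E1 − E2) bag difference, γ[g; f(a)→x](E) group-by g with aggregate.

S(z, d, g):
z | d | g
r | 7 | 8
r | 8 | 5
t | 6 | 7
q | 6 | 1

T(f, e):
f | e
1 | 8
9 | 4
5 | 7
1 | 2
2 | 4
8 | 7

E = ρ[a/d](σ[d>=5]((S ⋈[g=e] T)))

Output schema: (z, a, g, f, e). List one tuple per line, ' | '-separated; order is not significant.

Row counts bottom-up:
  S → 4
  T → 6
  (S ⋈[g=e] T) → 3
  σ[d>=5]((S ⋈[g=e] T)) → 3
  ρ[a/d](σ[d>=5]((S ⋈[g=e] T))) → 3

== RESULT ==
z | a | g | f | e
r | 7 | 8 | 1 | 8
t | 6 | 7 | 5 | 7
t | 6 | 7 | 8 | 7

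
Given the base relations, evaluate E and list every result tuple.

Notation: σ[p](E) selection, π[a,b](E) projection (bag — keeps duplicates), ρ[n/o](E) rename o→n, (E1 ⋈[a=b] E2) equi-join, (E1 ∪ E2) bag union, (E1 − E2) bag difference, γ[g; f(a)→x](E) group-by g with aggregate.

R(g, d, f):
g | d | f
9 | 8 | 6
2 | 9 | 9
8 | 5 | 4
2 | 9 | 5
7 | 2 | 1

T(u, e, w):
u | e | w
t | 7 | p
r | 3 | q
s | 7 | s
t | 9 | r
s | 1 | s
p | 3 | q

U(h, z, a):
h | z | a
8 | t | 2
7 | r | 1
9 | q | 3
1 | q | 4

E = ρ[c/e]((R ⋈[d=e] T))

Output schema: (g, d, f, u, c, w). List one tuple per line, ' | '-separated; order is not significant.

Per-node cardinality:
  R → 5
  T → 6
  (R ⋈[d=e] T) → 2
  ρ[c/e]((R ⋈[d=e] T)) → 2

== RESULT ==
g | d | f | u | c | w
2 | 9 | 5 | t | 9 | r
2 | 9 | 9 | t | 9 | r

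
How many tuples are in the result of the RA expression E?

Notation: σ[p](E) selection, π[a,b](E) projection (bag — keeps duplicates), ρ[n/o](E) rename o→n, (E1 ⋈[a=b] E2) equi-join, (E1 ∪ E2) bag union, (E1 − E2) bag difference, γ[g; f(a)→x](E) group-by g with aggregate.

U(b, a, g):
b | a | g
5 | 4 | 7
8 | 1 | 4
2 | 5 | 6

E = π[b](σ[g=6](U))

Row counts bottom-up:
  U → 3
  σ[g=6](U) → 1
  π[b](σ[g=6](U)) → 1

|E| = 1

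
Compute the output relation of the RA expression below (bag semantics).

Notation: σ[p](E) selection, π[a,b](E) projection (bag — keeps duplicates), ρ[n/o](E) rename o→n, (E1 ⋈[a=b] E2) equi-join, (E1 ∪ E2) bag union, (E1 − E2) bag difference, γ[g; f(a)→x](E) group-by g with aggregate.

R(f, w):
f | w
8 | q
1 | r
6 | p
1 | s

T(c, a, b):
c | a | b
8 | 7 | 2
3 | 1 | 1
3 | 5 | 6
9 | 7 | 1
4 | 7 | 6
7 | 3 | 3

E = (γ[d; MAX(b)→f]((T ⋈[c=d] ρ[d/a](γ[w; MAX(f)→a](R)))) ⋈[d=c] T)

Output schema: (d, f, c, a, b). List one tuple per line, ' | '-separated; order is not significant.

Subexpression sizes:
  T → 6
  R → 4
  γ[w; MAX(f)→a](R) → 4
  ρ[d/a](γ[w; MAX(f)→a](R)) → 4
  (T ⋈[c=d] ρ[d/a](γ[w; MAX(f)→a](R))) → 1
  γ[d; MAX(b)→f]((T ⋈[c=d] ρ[d/a](γ[w; MAX(f)→a](R)))) → 1
  T → 6
  (γ[d; MAX(b)→f]((T ⋈[c=d] ρ[d/a](γ[w; MAX(f)→a](R)))) ⋈[d=c] T) → 1

== RESULT ==
d | f | c | a | b
8 | 2 | 8 | 7 | 2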